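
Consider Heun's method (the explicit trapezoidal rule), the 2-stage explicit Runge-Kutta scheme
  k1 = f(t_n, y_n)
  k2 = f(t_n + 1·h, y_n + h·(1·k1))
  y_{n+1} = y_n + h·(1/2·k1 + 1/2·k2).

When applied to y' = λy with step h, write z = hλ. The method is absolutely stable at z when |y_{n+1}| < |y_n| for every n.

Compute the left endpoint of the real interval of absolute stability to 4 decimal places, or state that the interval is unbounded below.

z* = -2.0000.

Set f=λy, z=hλ:
  order 2, 2-stage ⇒ R(z)=1+z+z^2/2
  (e.g. R(-1.72)=0.75920, |R|=0.75920)

Boundary: |R(x)|=1, x<0.
x=-1.72: |R|=0.7592
|R(-2.31)|=1.3580 |R(-1)|=0.5000 |R(-0.5)|=0.6250
Bisect:
  x_lo=-2.7501 |R|=2.0314  x_hi=-0.1706 |R|=0.8440
  mid=-1.46034 |R|=0.60596 →hi
  mid=-2.10521 |R|=1.11075 →lo
  mid=-1.78278 |R|=0.80637 →hi
  mid=-1.94399 |R|=0.94556 →hi
  mid=-2.02460 |R|=1.02491 →lo
  mid=-1.98430 |R|=0.98442 →hi
  mid=-2.00445 |R|=1.00446 →lo
  mid=-1.99438 |R|=0.99439 →hi
  ...
  [-2.00004,-1.99989] ⇒ x*=-2.0000
So |R|<1 on (-2.0000, 0).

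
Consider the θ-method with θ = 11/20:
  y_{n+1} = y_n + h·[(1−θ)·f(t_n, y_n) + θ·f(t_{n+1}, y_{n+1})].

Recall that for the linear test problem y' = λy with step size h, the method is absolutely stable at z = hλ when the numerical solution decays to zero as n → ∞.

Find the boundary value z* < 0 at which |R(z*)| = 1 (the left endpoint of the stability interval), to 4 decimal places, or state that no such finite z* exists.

On y'=λy, z=hλ:
  y_{n+1} = y_n + z·[9/20·y_n + 11/20·y_{n+1}] ⇒ (1 − 11/20z)y_{n+1} = (1 + 9/20z)y_n
  Hence R(z) = (1 + 9/20z)/(1 − 11/20z).

Solve |R(x)|<1 on ℝ⁻.
x=-0.58: |R|=0.5603
x=-2: |R|=0.0476
x=-10: |R|=0.5385
x=-100: |R|=0.7857
θ=11/20≥1/2 ⇒ |1+9/20x|<|1−11/20x| ∀x<0 ⇒ unbounded interval.

interval (−∞, 0).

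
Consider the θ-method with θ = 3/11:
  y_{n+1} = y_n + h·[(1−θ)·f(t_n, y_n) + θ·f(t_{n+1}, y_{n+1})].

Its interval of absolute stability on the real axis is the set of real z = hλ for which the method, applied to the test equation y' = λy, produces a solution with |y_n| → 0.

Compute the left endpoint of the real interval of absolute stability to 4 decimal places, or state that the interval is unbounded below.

With y'=λy (z=hλ):
  y_{n+1} = y_n + z·[8/11·y_n + 3/11·y_{n+1}] ⇒ (1 − 3/11z)y_{n+1} = (1 + 8/11z)y_n
  R(z) = (1 + 8/11z)/(1 − 3/11z).

Need |R(x)|<1, x<0.
x=-1.02: |R|=0.2020
R=−1: 1+8/11x = −1+3/11x ⇒ -5/11x=2 ⇒ x=2/(-5/11)=-4.4000
Confirm numerically:
  x=-3.442: |R|=0.77539 <1
  x=-2.205: |R|=0.37695 <1
  x=-2.016: |R|=0.30080 <1
  x=-4.899: |R|=1.09709 >1
  x=-4.623: |R|=1.04483 >1
So |R|<1 on (-4.4000, 0).

z* = -4.4000.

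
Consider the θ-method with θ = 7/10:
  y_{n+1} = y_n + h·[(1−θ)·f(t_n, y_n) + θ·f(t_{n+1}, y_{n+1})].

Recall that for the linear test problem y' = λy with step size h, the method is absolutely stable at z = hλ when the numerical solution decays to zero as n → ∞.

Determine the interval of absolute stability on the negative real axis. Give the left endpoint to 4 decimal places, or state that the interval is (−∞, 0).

(−∞, 0) — no finite endpoint.

Set f=λy, z=hλ:
  y_{n+1} = y_n + z·[3/10·y_n + 7/10·y_{n+1}] ⇒ (1 − 7/10z)y_{n+1} = (1 + 3/10z)y_n
  R(z) = (1 + 3/10z)/(1 − 7/10z).

Find x<0 with |R(x)|<1.
x=-1.19: |R|=0.3508
x=-2: |R|=0.1667
x=-10: |R|=0.2500
x=-100: |R|=0.4085
θ=7/10≥1/2 ⇒ |1+3/10x|<|1−7/10x| ∀x<0 ⇒ interval (−∞,0).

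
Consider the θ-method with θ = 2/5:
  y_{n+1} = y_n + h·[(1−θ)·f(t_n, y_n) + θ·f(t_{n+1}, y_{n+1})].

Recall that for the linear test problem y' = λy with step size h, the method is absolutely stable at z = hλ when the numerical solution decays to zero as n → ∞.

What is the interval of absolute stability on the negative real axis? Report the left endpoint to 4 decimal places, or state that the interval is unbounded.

Test eqn y'=λy, z=hλ:
  y_{n+1} = y_n + z·[3/5·y_n + 2/5·y_{n+1}] ⇒ (1 − 2/5z)y_{n+1} = (1 + 3/5z)y_n
  ⇒ R(z) = (1 + 3/5z)/(1 − 2/5z).

Solve |R(x)|<1 on ℝ⁻.
x=-1.37: |R|=0.1150
R=−1: 1+3/5x = −1+2/5x ⇒ -1/5x=2 ⇒ x=2/(-1/5)=-10.0000
Confirm numerically:
  x=-9.548: |R|=0.98124 <1
  x=-9.344: |R|=0.97231 <1
  x=-5.063: |R|=0.67361 <1
  x=-10.386: |R|=1.01498 >1
  x=-10.327: |R|=1.01275 >1
So |R|<1 on (-10.0000, 0).

z∈(-10.0000,0).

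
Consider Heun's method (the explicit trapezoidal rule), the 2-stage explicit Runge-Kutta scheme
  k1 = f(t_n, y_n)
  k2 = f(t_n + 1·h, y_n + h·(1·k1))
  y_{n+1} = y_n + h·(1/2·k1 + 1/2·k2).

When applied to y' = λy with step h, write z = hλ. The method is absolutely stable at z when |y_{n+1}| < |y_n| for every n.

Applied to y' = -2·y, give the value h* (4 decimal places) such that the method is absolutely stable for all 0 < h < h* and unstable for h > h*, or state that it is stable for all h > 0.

(-2.0000,0); λ=-2 ⇒ h* = 1.0000.

With y'=λy (z=hλ):
  order 2, 2-stage ⇒ R(z)=1+z+z^2/2
  (e.g. R(-1.36)=0.56480, |R|=0.56480)

Find x<0 with |R(x)|<1.
x=-1.36: |R|=0.5648
|R(-2.05)|=1.0512 |R(-1.59)|=0.6741 |R(-1.04)|=0.5008
Bisect:
  x_lo=-2.3853 |R|=1.4596  x_hi=-0.3414 |R|=0.7169
  mid=-1.36336 |R|=0.56602 →hi
  mid=-1.87434 |R|=0.88224 →hi
  mid=-2.12983 |R|=1.13826 →lo
  mid=-2.00209 |R|=1.00209 →lo
  mid=-1.93822 |R|=0.94012 →hi
  mid=-1.97015 |R|=0.97060 →hi
  mid=-1.98612 |R|=0.98622 →hi
  mid=-1.99410 |R|=0.99412 →hi
  mid=-1.99810 |R|=0.99810 →hi
  mid=-2.00009 |R|=1.00009 →lo
  ...
  [-2.00009,-1.99997] ⇒ x*=-2.0000
Stable set (-2.0000, 0).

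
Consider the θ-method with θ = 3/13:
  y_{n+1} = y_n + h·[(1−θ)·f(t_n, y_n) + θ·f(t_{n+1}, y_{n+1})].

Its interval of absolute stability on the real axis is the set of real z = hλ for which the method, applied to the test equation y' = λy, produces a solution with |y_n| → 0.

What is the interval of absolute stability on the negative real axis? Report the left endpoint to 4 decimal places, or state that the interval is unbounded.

z∈(-3.7143,0).

Test eqn y'=λy, z=hλ:
  y_{n+1} = y_n + z·[10/13·y_n + 3/13·y_{n+1}] ⇒ (1 − 3/13z)y_{n+1} = (1 + 10/13z)y_n
  ⇒ R(z) = (1 + 10/13z)/(1 − 3/13z).

Boundary: |R(x)|=1, x<0.
x=-0.94: |R|=0.2276
R=−1: 1+10/13x = −1+3/13x ⇒ -7/13x=2 ⇒ x=2/(-7/13)=-3.7143
Confirm numerically:
  x=-3.683: |R|=0.99089 <1
  x=-3.432: |R|=0.91518 <1
  x=-2.630: |R|=0.63667 <1
  x=-4.199: |R|=1.13255 >1
  x=-3.902: |R|=1.05319 >1
Stable set (-3.7143, 0).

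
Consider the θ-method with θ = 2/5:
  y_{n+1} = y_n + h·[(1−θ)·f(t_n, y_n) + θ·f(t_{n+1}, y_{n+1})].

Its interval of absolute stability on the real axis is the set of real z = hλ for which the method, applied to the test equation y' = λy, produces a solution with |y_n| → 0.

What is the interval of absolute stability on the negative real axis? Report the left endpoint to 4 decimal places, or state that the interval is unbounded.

z∈(-10.0000,0).

With y'=λy (z=hλ):
  y_{n+1} = y_n + z·[3/5·y_n + 2/5·y_{n+1}] ⇒ (1 − 2/5z)y_{n+1} = (1 + 3/5z)y_n
  Hence R(z) = (1 + 3/5z)/(1 − 2/5z).

Solve |R(x)|<1 on ℝ⁻.
x=-1.07: |R|=0.2507
R=−1: 1+3/5x = −1+2/5x ⇒ -1/5x=2 ⇒ x=2/(-1/5)=-10.0000
Confirm numerically:
  x=-9.693: |R|=0.98741 <1
  x=-5.834: |R|=0.75006 <1
  x=-5.047: |R|=0.67186 <1
  x=-4.566: |R|=0.61548 <1
  x=-10.578: |R|=1.02210 >1
  x=-10.444: |R|=1.01715 >1
  x=-10.065: |R|=1.00259 >1
So |R|<1 on (-10.0000, 0).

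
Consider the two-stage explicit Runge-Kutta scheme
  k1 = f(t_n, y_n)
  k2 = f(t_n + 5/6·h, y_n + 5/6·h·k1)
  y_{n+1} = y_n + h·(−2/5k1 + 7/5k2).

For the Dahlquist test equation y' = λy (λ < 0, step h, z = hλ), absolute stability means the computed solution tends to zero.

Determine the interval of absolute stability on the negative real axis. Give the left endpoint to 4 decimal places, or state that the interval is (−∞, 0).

With y'=λy (z=hλ):
  k1=λy_n ⇒ h·k1=z·y_n;  k2=λ(1+5/6z)y_n ⇒ h·k2=z(1+5/6z)y_n
  y_{n+1}/y_n = 1 − 2/5z + 7/5z(1+5/6z) = 1 + z + 7/6z²
  R(z) = 1 + z + 7/6z².

Solve |R(x)|<1 on ℝ⁻.
x=-1.46: |R|=2.0269
R=1: x+7/6x²=0 ⇒ x=−6/7=-0.8571; min R=1−1/(4·7/6)=0.7857>−1
Confirm numerically:
  x=-0.684: |R|=0.86183 <1
  x=-0.625: |R|=0.83073 <1
  x=-0.613: |R|=0.82540 <1
  x=-0.567: |R|=0.80807 <1
  x=-1.318: |R|=1.70864 >1
  x=-1.286: |R|=1.64343 >1
  x=-0.981: |R|=1.14175 >1
So |R|<1 on (-0.8571, 0).

(-0.8571, 0).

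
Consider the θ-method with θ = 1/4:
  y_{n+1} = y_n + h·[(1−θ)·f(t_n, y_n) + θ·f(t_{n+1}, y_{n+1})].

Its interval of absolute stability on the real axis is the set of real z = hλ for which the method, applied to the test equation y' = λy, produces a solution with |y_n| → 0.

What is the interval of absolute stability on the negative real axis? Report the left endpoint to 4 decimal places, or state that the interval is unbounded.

With y'=λy (z=hλ):
  y_{n+1} = y_n + z·[3/4·y_n + 1/4·y_{n+1}] ⇒ (1 − 1/4z)y_{n+1} = (1 + 3/4z)y_n
  so R(z) = (1 + 3/4z)/(1 − 1/4z).

Need |R(x)|<1, x<0.
x=-1.41: |R|=0.0425
R=−1: 1+3/4x = −1+1/4x ⇒ -1/2x=2 ⇒ x=2/(-1/2)=-4.0000
Confirm numerically:
  x=-3.911: |R|=0.97750 <1
  x=-3.642: |R|=0.90631 <1
  x=-3.293: |R|=0.80612 <1
  x=-2.828: |R|=0.65671 <1
  x=-4.585: |R|=1.13628 >1
  x=-4.038: |R|=1.00946 >1
Interval (-4.0000, 0).

(-4.0000, 0).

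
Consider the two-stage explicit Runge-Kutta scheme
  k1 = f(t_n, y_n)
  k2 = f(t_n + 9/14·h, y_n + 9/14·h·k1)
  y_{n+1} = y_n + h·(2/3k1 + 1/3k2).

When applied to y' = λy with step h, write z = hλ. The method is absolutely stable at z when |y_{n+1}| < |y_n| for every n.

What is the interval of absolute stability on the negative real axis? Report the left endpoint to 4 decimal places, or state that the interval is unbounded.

(-4.6667, 0).

With y'=λy (z=hλ):
  k1=λy_n ⇒ h·k1=z·y_n;  k2=λ(1+9/14z)y_n ⇒ h·k2=z(1+9/14z)y_n
  y_{n+1}/y_n = 1 + 2/3z + 1/3z(1+9/14z) = 1 + z + 3/14z²
  Hence R(z) = 1 + z + 3/14z².

Need |R(x)|<1, x<0.
x=-1.32: |R|=0.0534
R=1: x+3/14x²=0 ⇒ x=−14/3=-4.6667; min R=1−1/(4·3/14)=-0.1667>−1
Confirm numerically:
  x=-3.780: |R|=0.28180 <1
  x=-2.877: |R|=0.10333 <1
  x=-2.463: |R|=0.16306 <1
  x=-2.326: |R|=0.16666 <1
  x=-4.882: |R|=1.22527 >1
  x=-4.774: |R|=1.10980 >1
Stable set (-4.6667, 0).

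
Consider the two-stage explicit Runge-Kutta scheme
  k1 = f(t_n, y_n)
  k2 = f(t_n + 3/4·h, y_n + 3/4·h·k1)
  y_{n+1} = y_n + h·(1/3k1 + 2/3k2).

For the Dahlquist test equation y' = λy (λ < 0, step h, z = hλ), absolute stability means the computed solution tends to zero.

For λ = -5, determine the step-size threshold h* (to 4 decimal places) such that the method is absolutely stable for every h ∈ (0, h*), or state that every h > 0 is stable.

With y'=λy (z=hλ):
  k1=λy_n ⇒ h·k1=z·y_n;  k2=λ(1+3/4z)y_n ⇒ h·k2=z(1+3/4z)y_n
  y_{n+1}/y_n = 1 + 1/3z + 2/3z(1+3/4z) = 1 + z + 1/2z²
  so R(z) = 1 + z + 1/2z².

Find x<0 with |R(x)|<1.
x=-0.54: |R|=0.6058
R=1: x+1/2x²=0 ⇒ x=−2=-2.0000; min R=1−1/(4·1/2)=0.5000>−1
Confirm numerically:
  x=-1.495: |R|=0.62251 <1
  x=-1.171: |R|=0.51462 <1
  x=-1.147: |R|=0.51080 <1
  x=-2.350: |R|=1.41125 >1
  x=-2.106: |R|=1.11162 >1
Interval (-2.0000, 0).

(-2.0000,0); λ=-5 ⇒ h* = (2)/5 = 0.4000.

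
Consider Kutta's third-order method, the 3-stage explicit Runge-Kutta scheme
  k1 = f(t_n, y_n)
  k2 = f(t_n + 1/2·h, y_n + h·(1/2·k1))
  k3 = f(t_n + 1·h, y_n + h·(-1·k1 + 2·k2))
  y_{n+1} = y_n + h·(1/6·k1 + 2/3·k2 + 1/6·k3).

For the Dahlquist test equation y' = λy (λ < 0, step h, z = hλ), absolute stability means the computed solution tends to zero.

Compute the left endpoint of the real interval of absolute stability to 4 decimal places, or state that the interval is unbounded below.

left endpoint -2.5127.

With y'=λy (z=hλ):
  order 3, 3-stage ⇒ R(z)=1+z+z^2/2+z^3/6
  (e.g. R(-0.6)=0.54400, |R|=0.54400)

Need |R(x)|<1, x<0.
x=-0.6: |R|=0.5440
|R(-2.65)|=1.2404 |R(-1.37)|=0.1399 |R(-0.82)|=0.4243
Bisect:
  x_lo=-3.1551 |R|=2.4124  x_hi=-0.0706 |R|=0.9318
  mid=-1.61284 |R|=0.01145 →hi
  mid=-2.38396 |R|=0.80044 →hi
  mid=-2.76952 |R|=1.47488 →lo
  mid=-2.57674 |R|=1.10836 →lo
  mid=-2.48035 |R|=0.94753 →hi
  mid=-2.52855 |R|=1.02617 →lo
  mid=-2.50445 |R|=0.98641 →hi
  mid=-2.51650 |R|=1.00618 →lo
  mid=-2.51047 |R|=0.99627 →hi
  mid=-2.51349 |R|=1.00122 →lo
  ...
  [-2.51292,-2.51273] ⇒ x*=-2.5127
Interval (-2.5127, 0).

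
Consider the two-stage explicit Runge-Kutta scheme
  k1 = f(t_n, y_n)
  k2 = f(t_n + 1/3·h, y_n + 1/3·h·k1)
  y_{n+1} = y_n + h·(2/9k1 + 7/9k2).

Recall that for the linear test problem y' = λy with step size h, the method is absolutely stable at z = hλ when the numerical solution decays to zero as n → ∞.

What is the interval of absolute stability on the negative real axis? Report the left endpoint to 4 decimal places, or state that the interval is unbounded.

(-3.8571, 0).

Set f=λy, z=hλ:
  k1=λy_n ⇒ h·k1=z·y_n;  k2=λ(1+1/3z)y_n ⇒ h·k2=z(1+1/3z)y_n
  y_{n+1}/y_n = 1 + 2/9z + 7/9z(1+1/3z) = 1 + z + 7/27z²
  so R(z) = 1 + z + 7/27z².

Solve |R(x)|<1 on ℝ⁻.
x=-0.93: |R|=0.2942
R=1: x+7/27x²=0 ⇒ x=−27/7=-3.8571; min R=1−1/(4·7/27)=0.0357>−1
Confirm numerically:
  x=-3.650: |R|=0.80398 <1
  x=-3.075: |R|=0.37646 <1
  x=-2.884: |R|=0.27238 <1
  x=-2.304: |R|=0.07226 <1
  x=-4.367: |R|=1.57725 >1
  x=-3.936: |R|=1.08047 >1
Stable set (-3.8571, 0).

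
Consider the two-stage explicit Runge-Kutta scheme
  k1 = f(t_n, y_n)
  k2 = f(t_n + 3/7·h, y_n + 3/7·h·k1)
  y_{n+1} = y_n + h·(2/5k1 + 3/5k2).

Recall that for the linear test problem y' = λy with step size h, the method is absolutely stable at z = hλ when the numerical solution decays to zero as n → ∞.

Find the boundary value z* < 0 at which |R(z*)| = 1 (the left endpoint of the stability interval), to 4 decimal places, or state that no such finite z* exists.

z* = -3.8889.

On y'=λy, z=hλ:
  k1=λy_n ⇒ h·k1=z·y_n;  k2=λ(1+3/7z)y_n ⇒ h·k2=z(1+3/7z)y_n
  y_{n+1}/y_n = 1 + 2/5z + 3/5z(1+3/7z) = 1 + z + 9/35z²
  ⇒ R(z) = 1 + z + 9/35z².

Solve |R(x)|<1 on ℝ⁻.
x=-0.32: |R|=0.7063
R=1: x+9/35x²=0 ⇒ x=−35/9=-3.8889; min R=1−1/(4·9/35)=0.0278>−1
Confirm numerically:
  x=-3.727: |R|=0.84485 <1
  x=-2.777: |R|=0.20602 <1
  x=-2.501: |R|=0.10743 <1
  x=-1.705: |R|=0.04252 <1
  x=-4.410: |R|=1.59094 >1
  x=-4.324: |R|=1.48379 >1
  x=-4.277: |R|=1.42684 >1
So |R|<1 on (-3.8889, 0).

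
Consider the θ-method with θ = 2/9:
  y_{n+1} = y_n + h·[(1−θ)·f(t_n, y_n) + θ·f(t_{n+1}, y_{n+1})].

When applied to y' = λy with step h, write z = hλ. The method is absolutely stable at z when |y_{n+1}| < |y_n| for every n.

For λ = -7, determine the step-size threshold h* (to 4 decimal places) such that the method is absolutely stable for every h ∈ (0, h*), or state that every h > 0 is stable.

(-3.6000,0); λ=-7 ⇒ h* = (18/5)/7 = 0.5143.

Set f=λy, z=hλ:
  y_{n+1} = y_n + z·[7/9·y_n + 2/9·y_{n+1}] ⇒ (1 − 2/9z)y_{n+1} = (1 + 7/9z)y_n
  R(z) = (1 + 7/9z)/(1 − 2/9z).

Find x<0 with |R(x)|<1.
x=-1.09: |R|=0.1225
R=−1: 1+7/9x = −1+2/9x ⇒ -5/9x=2 ⇒ x=2/(-5/9)=-3.6000
Confirm numerically:
  x=-3.109: |R|=0.83868 <1
  x=-2.462: |R|=0.59135 <1
  x=-1.825: |R|=0.29842 <1
  x=-4.168: |R|=1.16382 >1
  x=-4.072: |R|=1.13766 >1
  x=-3.650: |R|=1.01534 >1
Stable set (-3.6000, 0).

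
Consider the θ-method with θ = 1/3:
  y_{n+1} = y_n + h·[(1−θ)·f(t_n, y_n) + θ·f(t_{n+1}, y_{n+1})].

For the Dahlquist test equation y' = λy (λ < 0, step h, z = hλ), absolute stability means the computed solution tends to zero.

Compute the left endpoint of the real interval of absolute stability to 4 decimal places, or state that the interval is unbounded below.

On y'=λy, z=hλ:
  y_{n+1} = y_n + z·[2/3·y_n + 1/3·y_{n+1}] ⇒ (1 − 1/3z)y_{n+1} = (1 + 2/3z)y_n
  so R(z) = (1 + 2/3z)/(1 − 1/3z).

Solve |R(x)|<1 on ℝ⁻.
x=-0.83: |R|=0.3499
R=−1: 1+2/3x = −1+1/3x ⇒ -1/3x=2 ⇒ x=2/(-1/3)=-6.0000
Confirm numerically:
  x=-5.227: |R|=0.90604 <1
  x=-3.336: |R|=0.57955 <1
  x=-2.666: |R|=0.41158 <1
  x=-2.554: |R|=0.37955 <1
  x=-6.496: |R|=1.05223 >1
  x=-6.349: |R|=1.03733 >1
So |R|<1 on (-6.0000, 0).

left endpoint -6.0000.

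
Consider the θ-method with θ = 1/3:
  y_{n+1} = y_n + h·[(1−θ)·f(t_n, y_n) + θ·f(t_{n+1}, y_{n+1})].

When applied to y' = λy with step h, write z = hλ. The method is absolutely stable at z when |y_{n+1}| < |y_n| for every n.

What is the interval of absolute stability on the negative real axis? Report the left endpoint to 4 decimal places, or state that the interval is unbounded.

Test eqn y'=λy, z=hλ:
  y_{n+1} = y_n + z·[2/3·y_n + 1/3·y_{n+1}] ⇒ (1 − 1/3z)y_{n+1} = (1 + 2/3z)y_n
  so R(z) = (1 + 2/3z)/(1 − 1/3z).

Need |R(x)|<1, x<0.
x=-0.79: |R|=0.3747
R=−1: 1+2/3x = −1+1/3x ⇒ -1/3x=2 ⇒ x=2/(-1/3)=-6.0000
Confirm numerically:
  x=-4.654: |R|=0.82414 <1
  x=-4.625: |R|=0.81967 <1
  x=-4.273: |R|=0.76255 <1
  x=-4.154: |R|=0.74196 <1
  x=-6.479: |R|=1.05053 >1
  x=-6.201: |R|=1.02185 >1
  x=-6.065: |R|=1.00717 >1
So |R|<1 on (-6.0000, 0).

(-6.0000, 0).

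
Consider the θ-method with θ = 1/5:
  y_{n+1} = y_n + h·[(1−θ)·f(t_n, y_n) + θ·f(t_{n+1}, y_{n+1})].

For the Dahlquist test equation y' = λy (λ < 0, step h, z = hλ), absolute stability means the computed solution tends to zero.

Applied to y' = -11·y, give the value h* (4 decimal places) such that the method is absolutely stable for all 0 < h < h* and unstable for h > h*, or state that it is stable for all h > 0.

(-3.3333,0); λ=-11 ⇒ h* = (10/3)/11 = 0.3030.

With y'=λy (z=hλ):
  y_{n+1} = y_n + z·[4/5·y_n + 1/5·y_{n+1}] ⇒ (1 − 1/5z)y_{n+1} = (1 + 4/5z)y_n
  Hence R(z) = (1 + 4/5z)/(1 − 1/5z).

Solve |R(x)|<1 on ℝ⁻.
x=-0.33: |R|=0.6904
R=−1: 1+4/5x = −1+1/5x ⇒ -3/5x=2 ⇒ x=2/(-3/5)=-3.3333
Confirm numerically:
  x=-2.818: |R|=0.80225 <1
  x=-2.554: |R|=0.69050 <1
  x=-1.591: |R|=0.20695 <1
  x=-3.756: |R|=1.14481 >1
  x=-3.703: |R|=1.12743 >1
So |R|<1 on (-3.3333, 0).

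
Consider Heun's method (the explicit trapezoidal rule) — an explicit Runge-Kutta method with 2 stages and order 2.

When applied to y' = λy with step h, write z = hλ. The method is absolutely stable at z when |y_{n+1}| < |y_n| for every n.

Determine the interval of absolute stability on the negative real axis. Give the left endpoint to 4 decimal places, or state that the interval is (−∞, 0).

z∈(-2.0000,0).

Test eqn y'=λy, z=hλ:
  order 2, 2-stage ⇒ R(z)=1+z+z^2/2
  (e.g. R(-1.31)=0.54805, |R|=0.54805)

Find x<0 with |R(x)|<1.
x=-1.31: |R|=0.5481
|R(-1.97)|=0.9704 |R(-1.46)|=0.6058 |R(-1.25)|=0.5312
Bisect:
  x_lo=-2.8774 |R|=2.2623  x_hi=-0.3859 |R|=0.6886
  mid=-1.63165 |R|=0.69949 →hi
  mid=-2.25453 |R|=1.28692 →lo
  mid=-1.94309 |R|=0.94471 →hi
  mid=-2.09881 |R|=1.10369 →lo
  mid=-2.02095 |R|=1.02117 →lo
  mid=-1.98202 |R|=0.98218 →hi
  mid=-2.00149 |R|=1.00149 →lo
  mid=-1.99175 |R|=0.99179 →hi
  mid=-1.99662 |R|=0.99662 →hi
  mid=-1.99905 |R|=0.99905 →hi
  ...
  [-2.00012,-1.99996] ⇒ x*=-2.0000
Stable set (-2.0000, 0).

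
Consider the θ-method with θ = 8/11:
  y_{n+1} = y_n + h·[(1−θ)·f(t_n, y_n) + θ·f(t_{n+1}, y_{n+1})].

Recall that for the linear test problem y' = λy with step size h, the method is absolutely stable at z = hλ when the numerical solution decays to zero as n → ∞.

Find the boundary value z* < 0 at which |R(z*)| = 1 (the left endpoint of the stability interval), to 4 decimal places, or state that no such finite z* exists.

Test eqn y'=λy, z=hλ:
  y_{n+1} = y_n + z·[3/11·y_n + 8/11·y_{n+1}] ⇒ (1 − 8/11z)y_{n+1} = (1 + 3/11z)y_n
  R(z) = (1 + 3/11z)/(1 − 8/11z).

Need |R(x)|<1, x<0.
x=-1.1: |R|=0.3889
x=-2: |R|=0.1852
x=-10: |R|=0.2088
x=-100: |R|=0.3564
θ=8/11≥1/2 ⇒ |1+3/11x|<|1−8/11x| ∀x<0 ⇒ interval (−∞,0).

(−∞, 0) — no finite endpoint.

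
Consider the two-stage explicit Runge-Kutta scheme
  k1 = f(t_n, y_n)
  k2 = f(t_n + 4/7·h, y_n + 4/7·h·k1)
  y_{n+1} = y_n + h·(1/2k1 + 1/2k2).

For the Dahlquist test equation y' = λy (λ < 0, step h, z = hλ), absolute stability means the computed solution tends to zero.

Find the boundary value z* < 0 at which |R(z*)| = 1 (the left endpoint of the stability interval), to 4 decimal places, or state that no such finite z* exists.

z* = -3.5000.

With y'=λy (z=hλ):
  k1=λy_n ⇒ h·k1=z·y_n;  k2=λ(1+4/7z)y_n ⇒ h·k2=z(1+4/7z)y_n
  y_{n+1}/y_n = 1 + 1/2z + 1/2z(1+4/7z) = 1 + z + 2/7z²
  Hence R(z) = 1 + z + 2/7z².

Need |R(x)|<1, x<0.
x=-0.84: |R|=0.3616
R=1: x+2/7x²=0 ⇒ x=−7/2=-3.5000; min R=1−1/(4·2/7)=0.1250>−1
Confirm numerically:
  x=-3.424: |R|=0.92565 <1
  x=-2.640: |R|=0.35131 <1
  x=-2.194: |R|=0.18132 <1
  x=-2.011: |R|=0.14446 <1
  x=-4.021: |R|=1.59855 >1
  x=-3.853: |R|=1.38860 >1
So |R|<1 on (-3.5000, 0).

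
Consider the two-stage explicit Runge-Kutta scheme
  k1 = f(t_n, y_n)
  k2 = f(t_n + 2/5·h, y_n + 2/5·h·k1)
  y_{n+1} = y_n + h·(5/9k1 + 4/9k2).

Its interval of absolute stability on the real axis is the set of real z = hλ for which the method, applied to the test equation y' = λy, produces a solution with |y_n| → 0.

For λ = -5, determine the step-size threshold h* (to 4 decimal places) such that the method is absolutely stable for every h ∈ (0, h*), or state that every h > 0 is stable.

(-5.6250,0); λ=-5 ⇒ h* = (45/8)/5 = 1.1250.

With y'=λy (z=hλ):
  k1=λy_n ⇒ h·k1=z·y_n;  k2=λ(1+2/5z)y_n ⇒ h·k2=z(1+2/5z)y_n
  y_{n+1}/y_n = 1 + 5/9z + 4/9z(1+2/5z) = 1 + z + 8/45z²
  ⇒ R(z) = 1 + z + 8/45z².

Find x<0 with |R(x)|<1.
x=-0.77: |R|=0.3354
R=1: x+8/45x²=0 ⇒ x=−45/8=-5.6250; min R=1−1/(4·8/45)=-0.4062>−1
Confirm numerically:
  x=-5.342: |R|=0.73124 <1
  x=-4.064: |R|=0.12781 <1
  x=-4.017: |R|=0.14833 <1
  x=-3.429: |R|=0.33868 <1
  x=-6.206: |R|=1.64101 >1
  x=-5.913: |R|=1.30275 >1
Interval (-5.6250, 0).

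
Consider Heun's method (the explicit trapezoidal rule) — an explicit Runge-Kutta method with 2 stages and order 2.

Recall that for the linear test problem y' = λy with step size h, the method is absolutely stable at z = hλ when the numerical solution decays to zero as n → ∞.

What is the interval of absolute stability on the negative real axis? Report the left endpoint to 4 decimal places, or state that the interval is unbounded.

Test eqn y'=λy, z=hλ:
  order 2, 2-stage ⇒ R(z)=1+z+z^2/2
  (e.g. R(-0.63)=0.56845, |R|=0.56845)

Need |R(x)|<1, x<0.
x=-0.63: |R|=0.5684
|R(-1.71)|=0.7520 |R(-1.33)|=0.5544 |R(-0.61)|=0.5760
Bisect:
  x_lo=-2.3253 |R|=1.3782  x_hi=-0.3266 |R|=0.7268
  mid=-1.32591 |R|=0.55311 →hi
  mid=-1.82559 |R|=0.84080 →hi
  mid=-2.07543 |R|=1.07827 →lo
  mid=-1.95051 |R|=0.95173 →hi
  mid=-2.01297 |R|=1.01305 →lo
  mid=-1.98174 |R|=0.98191 →hi
  mid=-1.99736 |R|=0.99736 →hi
  mid=-2.00516 |R|=1.00518 →lo
  mid=-2.00126 |R|=1.00126 →lo
  ...
  [-2.00004,-1.99992] ⇒ x*=-2.0000
Stable set (-2.0000, 0).

(-2.0000, 0).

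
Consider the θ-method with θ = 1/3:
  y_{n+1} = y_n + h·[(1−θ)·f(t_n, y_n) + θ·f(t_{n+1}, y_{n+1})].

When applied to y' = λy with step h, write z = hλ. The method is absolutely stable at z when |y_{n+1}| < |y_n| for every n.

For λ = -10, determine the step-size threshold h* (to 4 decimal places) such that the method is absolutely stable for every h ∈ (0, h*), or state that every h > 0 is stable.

(-6.0000,0); λ=-10 ⇒ h* = (6)/10 = 0.6000.

Set f=λy, z=hλ:
  y_{n+1} = y_n + z·[2/3·y_n + 1/3·y_{n+1}] ⇒ (1 − 1/3z)y_{n+1} = (1 + 2/3z)y_n
  Hence R(z) = (1 + 2/3z)/(1 − 1/3z).

Solve |R(x)|<1 on ℝ⁻.
x=-1.32: |R|=0.0833
R=−1: 1+2/3x = −1+1/3x ⇒ -1/3x=2 ⇒ x=2/(-1/3)=-6.0000
Confirm numerically:
  x=-5.490: |R|=0.93993 <1
  x=-4.637: |R|=0.82153 <1
  x=-2.739: |R|=0.43178 <1
  x=-6.552: |R|=1.05779 >1
  x=-6.355: |R|=1.03795 >1
  x=-6.133: |R|=1.01456 >1
So |R|<1 on (-6.0000, 0).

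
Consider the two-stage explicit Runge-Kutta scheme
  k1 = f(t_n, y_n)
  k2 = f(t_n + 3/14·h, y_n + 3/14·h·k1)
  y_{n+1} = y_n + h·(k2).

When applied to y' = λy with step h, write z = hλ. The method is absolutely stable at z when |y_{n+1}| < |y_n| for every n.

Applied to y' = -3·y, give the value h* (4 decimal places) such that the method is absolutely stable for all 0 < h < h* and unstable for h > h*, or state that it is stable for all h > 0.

On y'=λy, z=hλ:
  k1=λy_n ⇒ h·k1=z·y_n;  k2=λ(1+3/14z)y_n ⇒ h·k2=z(1+3/14z)y_n
  y_{n+1}/y_n = 1 + z(1+3/14z) = 1 + z + 3/14z²
  Hence R(z) = 1 + z + 3/14z².

Find x<0 with |R(x)|<1.
x=-0.43: |R|=0.6096
R=1: x+3/14x²=0 ⇒ x=−14/3=-4.6667; min R=1−1/(4·3/14)=-0.1667>−1
Confirm numerically:
  x=-4.005: |R|=0.43215 <1
  x=-2.905: |R|=0.09664 <1
  x=-2.896: |R|=0.09883 <1
  x=-2.191: |R|=0.16233 <1
  x=-4.978: |R|=1.33210 >1
  x=-4.961: |R|=1.31290 >1
Interval (-4.6667, 0).

(-4.6667,0); λ=-3 ⇒ h* = (14/3)/3 = 1.5556.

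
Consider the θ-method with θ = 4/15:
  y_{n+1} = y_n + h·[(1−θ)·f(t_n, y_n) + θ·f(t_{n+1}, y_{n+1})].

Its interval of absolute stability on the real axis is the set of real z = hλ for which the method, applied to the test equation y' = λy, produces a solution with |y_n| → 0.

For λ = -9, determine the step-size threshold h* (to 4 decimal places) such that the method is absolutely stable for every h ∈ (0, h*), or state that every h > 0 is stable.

(-4.2857,0); λ=-9 ⇒ h* = (30/7)/9 = 0.4762.

With y'=λy (z=hλ):
  y_{n+1} = y_n + z·[11/15·y_n + 4/15·y_{n+1}] ⇒ (1 − 4/15z)y_{n+1} = (1 + 11/15z)y_n
  R(z) = (1 + 11/15z)/(1 − 4/15z).

Solve |R(x)|<1 on ℝ⁻.
x=-1.04: |R|=0.1858
R=−1: 1+11/15x = −1+4/15x ⇒ -7/15x=2 ⇒ x=2/(-7/15)=-4.2857
Confirm numerically:
  x=-3.298: |R|=0.75475 <1
  x=-2.248: |R|=0.40547 <1
  x=-1.978: |R|=0.29495 <1
  x=-4.744: |R|=1.09442 >1
  x=-4.675: |R|=1.08086 >1
  x=-4.334: |R|=1.01045 >1
Interval (-4.2857, 0).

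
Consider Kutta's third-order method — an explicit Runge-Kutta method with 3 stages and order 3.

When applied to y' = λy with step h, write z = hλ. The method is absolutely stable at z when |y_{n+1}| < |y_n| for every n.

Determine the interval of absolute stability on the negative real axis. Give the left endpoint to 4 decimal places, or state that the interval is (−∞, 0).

z∈(-2.5127,0).

With y'=λy (z=hλ):
  order 3, 3-stage ⇒ R(z)=1+z+z^2/2+z^3/6
  (e.g. R(-0.42)=0.65585, |R|=0.65585)

Boundary: |R(x)|=1, x<0.
x=-0.42: |R|=0.6559
|R(-2.52)|=1.0120 |R(-1.64)|=0.0304 |R(-0.79)|=0.4399
Bisect:
  x_lo=-3.0428 |R|=2.1089  x_hi=-0.1098 |R|=0.8960
  mid=-1.57632 |R|=0.01327 →hi
  mid=-2.30957 |R|=0.69577 →hi
  mid=-2.67620 |R|=1.28969 →lo
  mid=-2.49289 |R|=0.96764 →hi
  mid=-2.58454 |R|=1.12201 →lo
  mid=-2.53871 |R|=1.04321 →lo
  mid=-2.51580 |R|=1.00503 →lo
  ...
  [-2.51276,-2.51258] ⇒ x*=-2.5127
Interval (-2.5127, 0).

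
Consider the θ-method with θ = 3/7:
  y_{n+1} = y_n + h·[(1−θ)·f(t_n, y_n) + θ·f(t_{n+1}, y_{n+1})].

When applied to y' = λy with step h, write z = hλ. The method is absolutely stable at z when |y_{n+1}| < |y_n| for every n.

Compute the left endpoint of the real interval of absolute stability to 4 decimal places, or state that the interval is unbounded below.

Set f=λy, z=hλ:
  y_{n+1} = y_n + z·[4/7·y_n + 3/7·y_{n+1}] ⇒ (1 − 3/7z)y_{n+1} = (1 + 4/7z)y_n
  so R(z) = (1 + 4/7z)/(1 − 3/7z).

Boundary: |R(x)|=1, x<0.
x=-1.79: |R|=0.0129
R=−1: 1+4/7x = −1+3/7x ⇒ -1/7x=2 ⇒ x=2/(-1/7)=-14.0000
Confirm numerically:
  x=-13.515: |R|=0.98980 <1
  x=-13.120: |R|=0.98102 <1
  x=-11.518: |R|=0.94027 <1
  x=-9.862: |R|=0.88690 <1
  x=-14.459: |R|=1.00911 >1
  x=-14.439: |R|=1.00872 >1
  x=-14.111: |R|=1.00225 >1
Stable set (-14.0000, 0).

z* = -14.0000.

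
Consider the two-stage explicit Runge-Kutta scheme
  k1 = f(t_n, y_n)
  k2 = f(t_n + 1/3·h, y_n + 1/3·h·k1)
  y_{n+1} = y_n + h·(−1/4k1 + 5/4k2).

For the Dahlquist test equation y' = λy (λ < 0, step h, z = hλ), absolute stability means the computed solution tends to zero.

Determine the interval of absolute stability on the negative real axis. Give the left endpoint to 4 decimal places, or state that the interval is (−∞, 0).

z∈(-2.4000,0).

With y'=λy (z=hλ):
  k1=λy_n ⇒ h·k1=z·y_n;  k2=λ(1+1/3z)y_n ⇒ h·k2=z(1+1/3z)y_n
  y_{n+1}/y_n = 1 − 1/4z + 5/4z(1+1/3z) = 1 + z + 5/12z²
  R(z) = 1 + z + 5/12z².

Need |R(x)|<1, x<0.
x=-0.94: |R|=0.4282
R=1: x+5/12x²=0 ⇒ x=−12/5=-2.4000; min R=1−1/(4·5/12)=0.4000>−1
Confirm numerically:
  x=-1.660: |R|=0.48817 <1
  x=-1.329: |R|=0.40693 <1
  x=-1.047: |R|=0.40975 <1
  x=-2.601: |R|=1.21783 >1
  x=-2.465: |R|=1.06676 >1
Stable set (-2.4000, 0).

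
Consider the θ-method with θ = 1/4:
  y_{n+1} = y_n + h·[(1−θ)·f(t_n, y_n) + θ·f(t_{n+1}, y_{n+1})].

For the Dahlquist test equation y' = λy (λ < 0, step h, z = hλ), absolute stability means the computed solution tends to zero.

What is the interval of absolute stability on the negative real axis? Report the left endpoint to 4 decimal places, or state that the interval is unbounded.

(-4.0000, 0).

Set f=λy, z=hλ:
  y_{n+1} = y_n + z·[3/4·y_n + 1/4·y_{n+1}] ⇒ (1 − 1/4z)y_{n+1} = (1 + 3/4z)y_n
  ⇒ R(z) = (1 + 3/4z)/(1 − 1/4z).

Boundary: |R(x)|=1, x<0.
x=-1.73: |R|=0.2077
R=−1: 1+3/4x = −1+1/4x ⇒ -1/2x=2 ⇒ x=2/(-1/2)=-4.0000
Confirm numerically:
  x=-3.521: |R|=0.87262 <1
  x=-2.743: |R|=0.62717 <1
  x=-2.539: |R|=0.55314 <1
  x=-4.522: |R|=1.12251 >1
  x=-4.495: |R|=1.11654 >1
  x=-4.023: |R|=1.00573 >1
So |R|<1 on (-4.0000, 0).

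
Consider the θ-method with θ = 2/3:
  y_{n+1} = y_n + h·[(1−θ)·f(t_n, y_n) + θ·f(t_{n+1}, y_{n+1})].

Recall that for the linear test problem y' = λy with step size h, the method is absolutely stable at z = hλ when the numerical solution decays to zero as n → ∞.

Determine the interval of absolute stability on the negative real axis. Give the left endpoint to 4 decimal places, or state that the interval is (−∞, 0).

On y'=λy, z=hλ:
  y_{n+1} = y_n + z·[1/3·y_n + 2/3·y_{n+1}] ⇒ (1 − 2/3z)y_{n+1} = (1 + 1/3z)y_n
  R(z) = (1 + 1/3z)/(1 − 2/3z).

Solve |R(x)|<1 on ℝ⁻.
x=-0.68: |R|=0.5321
x=-2: |R|=0.1429
x=-10: |R|=0.3043
x=-100: |R|=0.4778
θ=2/3≥1/2 ⇒ |1+1/3x|<|1−2/3x| ∀x<0 ⇒ interval (−∞,0).

(−∞, 0) — no finite endpoint.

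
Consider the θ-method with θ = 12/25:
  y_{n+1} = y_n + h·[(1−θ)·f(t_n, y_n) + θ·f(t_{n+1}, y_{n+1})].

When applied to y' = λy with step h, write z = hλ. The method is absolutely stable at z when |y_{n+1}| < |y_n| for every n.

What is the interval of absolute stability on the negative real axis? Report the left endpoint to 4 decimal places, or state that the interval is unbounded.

Test eqn y'=λy, z=hλ:
  y_{n+1} = y_n + z·[13/25·y_n + 12/25·y_{n+1}] ⇒ (1 − 12/25z)y_{n+1} = (1 + 13/25z)y_n
  Hence R(z) = (1 + 13/25z)/(1 − 12/25z).

Find x<0 with |R(x)|<1.
x=-0.65: |R|=0.5046
R=−1: 1+13/25x = −1+12/25x ⇒ -1/25x=2 ⇒ x=2/(-1/25)=-50.0000
Confirm numerically:
  x=-48.734: |R|=0.99792 <1
  x=-40.348: |R|=0.98104 <1
  x=-25.818: |R|=0.92778 <1
  x=-50.571: |R|=1.00090 >1
  x=-50.364: |R|=1.00058 >1
  x=-50.091: |R|=1.00015 >1
So |R|<1 on (-50.0000, 0).

z∈(-50.0000,0).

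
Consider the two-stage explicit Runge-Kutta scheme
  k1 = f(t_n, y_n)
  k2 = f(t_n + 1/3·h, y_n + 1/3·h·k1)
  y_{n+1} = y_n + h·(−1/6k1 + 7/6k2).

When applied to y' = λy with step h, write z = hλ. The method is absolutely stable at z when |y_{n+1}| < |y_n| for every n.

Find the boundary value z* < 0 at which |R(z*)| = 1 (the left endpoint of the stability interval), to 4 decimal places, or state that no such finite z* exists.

Test eqn y'=λy, z=hλ:
  k1=λy_n ⇒ h·k1=z·y_n;  k2=λ(1+1/3z)y_n ⇒ h·k2=z(1+1/3z)y_n
  y_{n+1}/y_n = 1 − 1/6z + 7/6z(1+1/3z) = 1 + z + 7/18z²
  R(z) = 1 + z + 7/18z².

Find x<0 with |R(x)|<1.
x=-1.18: |R|=0.3615
R=1: x+7/18x²=0 ⇒ x=−18/7=-2.5714; min R=1−1/(4·7/18)=0.3571>−1
Confirm numerically:
  x=-2.182: |R|=0.66955 <1
  x=-2.165: |R|=0.65781 <1
  x=-1.982: |R|=0.54568 <1
  x=-1.093: |R|=0.37159 <1
  x=-2.839: |R|=1.29541 >1
  x=-2.690: |R|=1.12404 >1
  x=-2.671: |R|=1.10343 >1
Interval (-2.5714, 0).

z* = -2.5714.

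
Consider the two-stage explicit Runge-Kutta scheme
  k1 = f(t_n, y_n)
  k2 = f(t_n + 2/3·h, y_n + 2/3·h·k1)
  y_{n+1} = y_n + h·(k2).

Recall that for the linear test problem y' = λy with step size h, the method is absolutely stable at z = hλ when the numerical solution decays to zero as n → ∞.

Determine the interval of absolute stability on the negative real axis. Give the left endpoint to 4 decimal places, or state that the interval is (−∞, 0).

Set f=λy, z=hλ:
  k1=λy_n ⇒ h·k1=z·y_n;  k2=λ(1+2/3z)y_n ⇒ h·k2=z(1+2/3z)y_n
  y_{n+1}/y_n = 1 + z(1+2/3z) = 1 + z + 2/3z²
  Hence R(z) = 1 + z + 2/3z².

Find x<0 with |R(x)|<1.
x=-0.97: |R|=0.6573
R=1: x+2/3x²=0 ⇒ x=−3/2=-1.5000; min R=1−1/(4·2/3)=0.6250>−1
Confirm numerically:
  x=-1.458: |R|=0.95918 <1
  x=-1.265: |R|=0.80182 <1
  x=-1.263: |R|=0.80045 <1
  x=-1.104: |R|=0.70854 <1
  x=-2.036: |R|=1.72753 >1
  x=-1.620: |R|=1.12960 >1
  x=-1.579: |R|=1.08316 >1
Stable set (-1.5000, 0).

(-1.5000, 0).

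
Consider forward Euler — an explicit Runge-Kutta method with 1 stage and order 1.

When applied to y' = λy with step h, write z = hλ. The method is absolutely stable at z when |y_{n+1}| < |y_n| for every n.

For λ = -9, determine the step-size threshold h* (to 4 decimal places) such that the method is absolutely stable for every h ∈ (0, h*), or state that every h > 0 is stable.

(-2.0000,0); λ=-9 ⇒ h* = 0.2222.

Set f=λy, z=hλ:
  order 1, 1-stage ⇒ R(z)=1+z
  (e.g. R(-0.81)=0.19000, |R|=0.19000)

Solve |R(x)|<1 on ℝ⁻.
x=-0.81: |R|=0.1900
|R(-1.99)|=0.9900 |R(-1.43)|=0.4300 |R(-1.2)|=0.2000
Bisect:
  x_lo=-2.4421 |R|=1.4421  x_hi=-0.0845 |R|=0.9155
  mid=-1.26328 |R|=0.26328 →hi
  mid=-1.85269 |R|=0.85269 →hi
  mid=-2.14739 |R|=1.14739 →lo
  mid=-2.00004 |R|=1.00004 →lo
  mid=-1.92636 |R|=0.92636 →hi
  mid=-1.96320 |R|=0.96320 →hi
  mid=-1.98162 |R|=0.98162 →hi
  mid=-1.99083 |R|=0.99083 →hi
  mid=-1.99543 |R|=0.99543 →hi
  ...
  [-2.00004,-1.99989] ⇒ x*=-2.0000
So |R|<1 on (-2.0000, 0).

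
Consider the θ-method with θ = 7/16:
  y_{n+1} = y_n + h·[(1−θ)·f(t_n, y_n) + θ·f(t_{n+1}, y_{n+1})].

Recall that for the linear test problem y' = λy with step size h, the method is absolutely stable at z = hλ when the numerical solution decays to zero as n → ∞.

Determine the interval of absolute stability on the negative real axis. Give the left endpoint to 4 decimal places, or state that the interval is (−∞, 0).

Set f=λy, z=hλ:
  y_{n+1} = y_n + z·[9/16·y_n + 7/16·y_{n+1}] ⇒ (1 − 7/16z)y_{n+1} = (1 + 9/16z)y_n
  R(z) = (1 + 9/16z)/(1 − 7/16z).

Boundary: |R(x)|=1, x<0.
x=-1.01: |R|=0.2995
R=−1: 1+9/16x = −1+7/16x ⇒ -1/8x=2 ⇒ x=2/(-1/8)=-16.0000
Confirm numerically:
  x=-14.154: |R|=0.96792 <1
  x=-12.526: |R|=0.93299 <1
  x=-12.021: |R|=0.92054 <1
  x=-10.951: |R|=0.89102 <1
  x=-16.518: |R|=1.00787 >1
  x=-16.489: |R|=1.00744 >1
  x=-16.366: |R|=1.00561 >1
So |R|<1 on (-16.0000, 0).

(-16.0000, 0).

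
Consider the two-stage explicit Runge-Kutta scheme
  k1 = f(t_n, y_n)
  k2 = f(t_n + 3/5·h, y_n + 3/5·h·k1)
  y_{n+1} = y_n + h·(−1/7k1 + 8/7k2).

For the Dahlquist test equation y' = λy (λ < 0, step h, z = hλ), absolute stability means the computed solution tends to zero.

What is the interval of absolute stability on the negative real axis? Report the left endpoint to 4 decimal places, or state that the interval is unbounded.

Test eqn y'=λy, z=hλ:
  k1=λy_n ⇒ h·k1=z·y_n;  k2=λ(1+3/5z)y_n ⇒ h·k2=z(1+3/5z)y_n
  y_{n+1}/y_n = 1 − 1/7z + 8/7z(1+3/5z) = 1 + z + 24/35z²
  ⇒ R(z) = 1 + z + 24/35z².

Boundary: |R(x)|=1, x<0.
x=-0.82: |R|=0.6411
R=1: x+24/35x²=0 ⇒ x=−35/24=-1.4583; min R=1−1/(4·24/35)=0.6354>−1
Confirm numerically:
  x=-1.119: |R|=0.73962 <1
  x=-1.099: |R|=0.72921 <1
  x=-0.973: |R|=0.67619 <1
  x=-1.561: |R|=1.10989 >1
  x=-1.488: |R|=1.03027 >1
Interval (-1.4583, 0).

(-1.4583, 0).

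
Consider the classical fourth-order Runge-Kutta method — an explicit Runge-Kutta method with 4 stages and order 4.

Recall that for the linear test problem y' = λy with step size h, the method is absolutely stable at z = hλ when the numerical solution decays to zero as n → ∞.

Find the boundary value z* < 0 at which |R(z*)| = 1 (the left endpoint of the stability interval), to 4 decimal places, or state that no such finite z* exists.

On y'=λy, z=hλ:
  order 4, 4-stage ⇒ R(z)=1+z+z^2/2+z^3/6+z^4/24
  (e.g. R(-0.4)=0.67040, |R|=0.67040)

Find x<0 with |R(x)|<1.
x=-0.4: |R|=0.6704
|R(-3.01)|=1.3951 |R(-2.52)|=0.6683 |R(-1.04)|=0.3621
Bisect:
  x_lo=-3.5220 |R|=2.8101  x_hi=-0.3885 |R|=0.6782
  mid=-1.95523 |R|=0.31940 →hi
  mid=-2.73861 |R|=0.93187 →hi
  mid=-3.13031 |R|=1.65759 →lo
  mid=-2.93446 |R|=1.24920 →lo
  mid=-2.83654 |R|=1.08005 →lo
  mid=-2.78758 |R|=1.00345 →lo
  mid=-2.76310 |R|=0.96705 →hi
  mid=-2.77534 |R|=0.98509 →hi
  mid=-2.78146 |R|=0.99423 →hi
  ...
  [-2.78547,-2.78528] ⇒ x*=-2.7853
So |R|<1 on (-2.7853, 0).

z* = -2.7853.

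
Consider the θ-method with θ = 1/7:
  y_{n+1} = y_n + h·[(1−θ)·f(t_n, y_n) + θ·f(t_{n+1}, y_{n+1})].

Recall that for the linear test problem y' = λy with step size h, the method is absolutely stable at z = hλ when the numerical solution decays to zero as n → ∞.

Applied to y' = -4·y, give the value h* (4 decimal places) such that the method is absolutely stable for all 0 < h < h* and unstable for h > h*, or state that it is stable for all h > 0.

With y'=λy (z=hλ):
  y_{n+1} = y_n + z·[6/7·y_n + 1/7·y_{n+1}] ⇒ (1 − 1/7z)y_{n+1} = (1 + 6/7z)y_n
  R(z) = (1 + 6/7z)/(1 − 1/7z).

Boundary: |R(x)|=1, x<0.
x=-1.27: |R|=0.0750
R=−1: 1+6/7x = −1+1/7x ⇒ -5/7x=2 ⇒ x=2/(-5/7)=-2.8000
Confirm numerically:
  x=-2.487: |R|=0.83504 <1
  x=-1.544: |R|=0.26498 <1
  x=-1.191: |R|=0.01782 <1
  x=-3.338: |R|=1.26021 >1
  x=-2.870: |R|=1.03546 >1
Stable set (-2.8000, 0).

(-2.8000,0); λ=-4 ⇒ h* = (14/5)/4 = 0.7000.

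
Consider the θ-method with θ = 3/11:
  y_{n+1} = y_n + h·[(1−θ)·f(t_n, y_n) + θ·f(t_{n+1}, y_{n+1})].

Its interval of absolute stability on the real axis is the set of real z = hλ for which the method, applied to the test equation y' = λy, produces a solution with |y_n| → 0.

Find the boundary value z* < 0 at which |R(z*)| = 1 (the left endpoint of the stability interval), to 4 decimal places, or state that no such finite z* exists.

Test eqn y'=λy, z=hλ:
  y_{n+1} = y_n + z·[8/11·y_n + 3/11·y_{n+1}] ⇒ (1 − 3/11z)y_{n+1} = (1 + 8/11z)y_n
  ⇒ R(z) = (1 + 8/11z)/(1 − 3/11z).

Boundary: |R(x)|=1, x<0.
x=-0.66: |R|=0.4407
R=−1: 1+8/11x = −1+3/11x ⇒ -5/11x=2 ⇒ x=2/(-5/11)=-4.4000
Confirm numerically:
  x=-4.203: |R|=0.95828 <1
  x=-3.161: |R|=0.69755 <1
  x=-2.107: |R|=0.33809 <1
  x=-2.048: |R|=0.31405 <1
  x=-4.964: |R|=1.10891 >1
  x=-4.961: |R|=1.10837 >1
  x=-4.878: |R|=1.09324 >1
Interval (-4.4000, 0).

z* = -4.4000.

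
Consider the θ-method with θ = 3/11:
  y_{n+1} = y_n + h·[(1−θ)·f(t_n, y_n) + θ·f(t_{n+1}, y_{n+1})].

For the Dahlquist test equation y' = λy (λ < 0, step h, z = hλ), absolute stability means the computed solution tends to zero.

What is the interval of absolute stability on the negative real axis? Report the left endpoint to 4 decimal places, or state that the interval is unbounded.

On y'=λy, z=hλ:
  y_{n+1} = y_n + z·[8/11·y_n + 3/11·y_{n+1}] ⇒ (1 − 3/11z)y_{n+1} = (1 + 8/11z)y_n
  Hence R(z) = (1 + 8/11z)/(1 − 3/11z).

Boundary: |R(x)|=1, x<0.
x=-0.82: |R|=0.3299
R=−1: 1+8/11x = −1+3/11x ⇒ -5/11x=2 ⇒ x=2/(-5/11)=-4.4000
Confirm numerically:
  x=-4.277: |R|=0.97419 <1
  x=-3.265: |R|=0.72710 <1
  x=-2.886: |R|=0.61492 <1
  x=-2.226: |R|=0.38511 <1
  x=-4.960: |R|=1.10819 >1
  x=-4.860: |R|=1.08991 >1
  x=-4.710: |R|=1.06168 >1
Stable set (-4.4000, 0).

(-4.4000, 0).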